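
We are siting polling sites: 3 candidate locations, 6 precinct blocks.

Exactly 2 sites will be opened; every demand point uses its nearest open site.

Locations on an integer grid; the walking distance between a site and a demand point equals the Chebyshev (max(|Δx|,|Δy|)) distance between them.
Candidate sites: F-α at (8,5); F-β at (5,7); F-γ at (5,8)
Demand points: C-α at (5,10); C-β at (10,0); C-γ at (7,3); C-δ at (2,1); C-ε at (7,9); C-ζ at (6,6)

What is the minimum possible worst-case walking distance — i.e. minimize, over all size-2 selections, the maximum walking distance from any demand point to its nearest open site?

Open {F-α, F-β}.
  Farthest demand point is C-δ at walking distance 6 (to F-α); all others are ≤ 6.
With {F-α, F-γ} the worst case is 6.
With {F-β, F-γ} the worst case is 7.
No size-2 selection achieves below 6.

6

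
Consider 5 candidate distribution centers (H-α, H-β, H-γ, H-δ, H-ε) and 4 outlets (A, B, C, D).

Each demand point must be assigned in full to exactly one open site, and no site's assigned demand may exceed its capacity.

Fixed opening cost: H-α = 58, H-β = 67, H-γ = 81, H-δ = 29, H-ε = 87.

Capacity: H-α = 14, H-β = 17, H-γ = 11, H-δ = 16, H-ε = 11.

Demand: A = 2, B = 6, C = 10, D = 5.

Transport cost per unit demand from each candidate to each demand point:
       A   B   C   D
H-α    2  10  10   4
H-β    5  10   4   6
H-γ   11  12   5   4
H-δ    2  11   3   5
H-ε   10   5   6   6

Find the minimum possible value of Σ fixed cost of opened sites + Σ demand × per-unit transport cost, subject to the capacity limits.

Open {H-α, H-δ}; cheapest assignment that respects the capacities:
  H-α (cap 14, load 13): A, B, D — cost 2×2 + 6×10 + 5×4 = 84
  H-δ (cap 16, load 10): C — cost 10×3 = 30
  Shipping 114, fixed 87 → total 201.
  Any other capacity-feasible assignment to {H-α, H-δ} ships for at least 114.
Compare {H-δ, H-ε}: its best feasible assignment gives total 210.
Compare {H-β, H-δ}: its best feasible assignment gives total 220.
Every other set of open sites that can feasibly serve all demand totals ≥ 210 even under its best assignment. Minimum: 201.

201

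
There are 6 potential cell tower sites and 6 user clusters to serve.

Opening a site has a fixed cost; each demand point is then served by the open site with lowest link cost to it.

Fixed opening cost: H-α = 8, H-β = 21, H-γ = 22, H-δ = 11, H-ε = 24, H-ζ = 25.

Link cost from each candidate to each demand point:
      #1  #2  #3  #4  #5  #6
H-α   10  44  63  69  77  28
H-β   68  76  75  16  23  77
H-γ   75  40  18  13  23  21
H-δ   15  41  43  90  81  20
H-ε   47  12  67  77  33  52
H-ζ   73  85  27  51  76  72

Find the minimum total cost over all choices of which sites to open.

Open {H-α, H-γ, H-ε}: assign each demand point to its cheapest open site.
  #1→H-α 10, #2→H-ε 12, #3→H-γ 18, #4→H-γ 13, #5→H-γ 23, #6→H-γ 21
  link cost 97, fixed 54 → total 151.
Compare {H-α, H-γ}: link cost 125 + fixed 30 = 155.
Compare {H-γ, H-δ, H-ε}: link cost 101 + fixed 57 = 158.
Compare {H-α, H-γ, H-δ, H-ε}: link cost 96 + fixed 65 = 161.
All other subsets cost ≥ 155. Minimum total cost: 151.

151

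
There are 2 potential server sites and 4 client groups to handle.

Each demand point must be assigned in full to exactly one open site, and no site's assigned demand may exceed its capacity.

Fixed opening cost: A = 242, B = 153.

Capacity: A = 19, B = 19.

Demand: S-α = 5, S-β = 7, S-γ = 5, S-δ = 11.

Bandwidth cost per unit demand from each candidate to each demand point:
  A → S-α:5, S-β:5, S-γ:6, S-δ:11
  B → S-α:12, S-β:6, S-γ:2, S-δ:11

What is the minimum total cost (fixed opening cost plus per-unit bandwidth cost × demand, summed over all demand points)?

586

Open {A, B}; cheapest assignment that respects the capacities:
  A (cap 19, load 12): S-α, S-β — cost 5×5 + 7×5 = 60
  B (cap 19, load 16): S-γ, S-δ — cost 5×2 + 11×11 = 131
  Shipping 191, fixed 395 → total 586.
  Any other capacity-feasible assignment to {A, B} ships for at least 191.
Total demand is 28 and no other set of sites has combined capacity ≥ 28, so {A, B} is the only feasible choice of open sites. Minimum: 586.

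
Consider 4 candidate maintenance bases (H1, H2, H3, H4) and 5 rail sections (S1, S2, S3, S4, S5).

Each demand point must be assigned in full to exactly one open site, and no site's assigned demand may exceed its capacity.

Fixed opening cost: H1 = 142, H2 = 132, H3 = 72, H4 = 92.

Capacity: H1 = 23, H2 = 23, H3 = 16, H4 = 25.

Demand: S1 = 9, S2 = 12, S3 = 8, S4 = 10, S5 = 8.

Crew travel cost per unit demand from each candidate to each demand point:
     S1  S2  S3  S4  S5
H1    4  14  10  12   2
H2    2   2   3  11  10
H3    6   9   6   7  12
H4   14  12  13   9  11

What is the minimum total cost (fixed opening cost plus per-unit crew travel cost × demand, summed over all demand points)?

516

Open {H1, H2, H3}; cheapest assignment that respects the capacities:
  H1 (cap 23, load 17): S1, S5 — cost 9×4 + 8×2 = 52
  H2 (cap 23, load 20): S2, S3 — cost 12×2 + 8×3 = 48
  H3 (cap 16, load 10): S4 — cost 10×7 = 70
  Shipping 170, fixed 346 → total 516.
  Any other capacity-feasible assignment to {H1, H2, H3} ships for at least 170.
Compare {H1, H2, H4}: its best feasible assignment gives total 556.
Compare {H2, H3, H4}: its best feasible assignment gives total 564.
Every other set of open sites that can feasibly serve all demand totals ≥ 556 even under its best assignment. Minimum: 516.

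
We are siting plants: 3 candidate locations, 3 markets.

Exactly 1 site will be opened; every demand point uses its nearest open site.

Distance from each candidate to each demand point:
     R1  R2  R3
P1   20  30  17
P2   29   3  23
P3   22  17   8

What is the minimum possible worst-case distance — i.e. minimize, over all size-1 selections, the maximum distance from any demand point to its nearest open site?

Open {P3}.
  Farthest demand point is R1 at distance 22 (to P3); all others are ≤ 22.
With {P2} the worst case is 29.
With {P1} the worst case is 30.
No size-1 selection achieves below 22.

22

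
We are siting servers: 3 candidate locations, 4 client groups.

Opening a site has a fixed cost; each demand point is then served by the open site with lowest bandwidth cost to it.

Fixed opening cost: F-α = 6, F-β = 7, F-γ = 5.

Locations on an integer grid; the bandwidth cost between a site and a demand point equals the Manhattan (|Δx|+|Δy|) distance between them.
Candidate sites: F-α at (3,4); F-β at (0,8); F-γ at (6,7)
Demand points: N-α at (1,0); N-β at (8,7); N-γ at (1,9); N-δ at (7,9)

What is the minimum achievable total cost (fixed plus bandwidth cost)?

Open {F-β, F-γ}: assign each demand point to its cheapest open site.
  N-α→F-β 9, N-β→F-γ 2, N-γ→F-β 2, N-δ→F-γ 3
  bandwidth cost 16, fixed 12 → total 28.
Compare {F-γ}: bandwidth cost 24 + fixed 5 = 29.
Compare {F-α, F-γ}: bandwidth cost 18 + fixed 11 = 29.
Compare {F-α, F-β, F-γ}: bandwidth cost 13 + fixed 18 = 31.
All other subsets cost ≥ 29. Minimum total cost: 28.

28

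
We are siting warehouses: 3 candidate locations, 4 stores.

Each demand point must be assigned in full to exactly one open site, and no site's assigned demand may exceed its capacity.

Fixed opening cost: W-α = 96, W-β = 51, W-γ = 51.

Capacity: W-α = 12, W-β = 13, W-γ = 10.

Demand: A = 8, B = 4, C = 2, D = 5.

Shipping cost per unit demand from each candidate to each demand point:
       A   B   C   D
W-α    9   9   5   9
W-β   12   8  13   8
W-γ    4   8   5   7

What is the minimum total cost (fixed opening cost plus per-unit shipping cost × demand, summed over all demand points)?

216

Open {W-β, W-γ}; cheapest assignment that respects the capacities:
  W-β (cap 13, load 9): B, D — cost 4×8 + 5×8 = 72
  W-γ (cap 10, load 10): A, C — cost 8×4 + 2×5 = 42
  Shipping 114, fixed 102 → total 216.
  Any other capacity-feasible assignment to {W-β, W-γ} ships for at least 114.
Compare {W-α, W-γ}: its best feasible assignment gives total 270.
Compare {W-α, W-β}: its best feasible assignment gives total 301.
Every other set of open sites that can feasibly serve all demand totals ≥ 270 even under its best assignment. Minimum: 216.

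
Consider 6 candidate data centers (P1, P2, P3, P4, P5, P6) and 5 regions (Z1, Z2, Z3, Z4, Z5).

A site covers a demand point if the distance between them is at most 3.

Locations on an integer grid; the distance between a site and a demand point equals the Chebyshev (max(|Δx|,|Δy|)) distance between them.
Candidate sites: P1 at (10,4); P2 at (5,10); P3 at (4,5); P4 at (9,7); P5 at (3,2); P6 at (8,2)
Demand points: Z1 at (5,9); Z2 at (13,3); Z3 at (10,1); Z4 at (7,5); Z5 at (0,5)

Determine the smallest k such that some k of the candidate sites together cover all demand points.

Coverage sets (demand points within 3 of each site):
  P1: {Z2, Z3, Z4}
  P2: {Z1}
  P3: {Z4}
  P4: {Z4}
  P5: {Z5}
  P6: {Z3, Z4}
No 2 sites suffice: every size-2 union leaves at least one demand point uncovered.
But {P1, P2, P5} covers everything, so the minimum is 3.

3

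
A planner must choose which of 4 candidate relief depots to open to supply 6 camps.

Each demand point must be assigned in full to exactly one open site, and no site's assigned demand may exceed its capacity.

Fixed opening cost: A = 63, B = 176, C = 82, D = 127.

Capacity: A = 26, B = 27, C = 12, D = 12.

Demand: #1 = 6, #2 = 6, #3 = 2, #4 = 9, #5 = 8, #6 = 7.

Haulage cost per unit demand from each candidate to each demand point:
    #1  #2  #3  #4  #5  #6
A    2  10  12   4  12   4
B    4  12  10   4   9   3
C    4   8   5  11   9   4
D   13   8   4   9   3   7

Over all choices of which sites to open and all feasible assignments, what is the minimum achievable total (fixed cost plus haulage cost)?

Open {A, C}; cheapest assignment that respects the capacities:
  A (cap 26, load 26): #3, #4, #5, #6 — cost 2×12 + 9×4 + 8×12 + 7×4 = 184
  C (cap 12, load 12): #1, #2 — cost 6×4 + 6×8 = 72
  Shipping 256, fixed 145 → total 401.
  Any other capacity-feasible assignment to {A, C} ships for at least 256.
Compare {A, C, D}: its best feasible assignment gives total 428.
Compare {A, B}: its best feasible assignment gives total 460.
Every other set of open sites that can feasibly serve all demand totals ≥ 428 even under its best assignment. Minimum: 401.

401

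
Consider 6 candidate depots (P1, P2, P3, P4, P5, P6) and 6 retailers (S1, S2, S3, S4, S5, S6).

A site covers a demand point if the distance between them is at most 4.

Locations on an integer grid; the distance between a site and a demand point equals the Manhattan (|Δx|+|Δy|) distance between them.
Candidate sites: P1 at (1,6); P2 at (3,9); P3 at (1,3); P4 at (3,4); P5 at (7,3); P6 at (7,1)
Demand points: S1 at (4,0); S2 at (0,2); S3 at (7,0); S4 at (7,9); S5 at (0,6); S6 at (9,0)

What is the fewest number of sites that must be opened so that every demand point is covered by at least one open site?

Coverage sets (demand points within 4 of each site):
  P1: {S5}
  P2: {S4}
  P3: {S2, S5}
  P4: {}
  P5: {S3}
  P6: {S1, S3, S6}
No 2 sites suffice: every size-2 union leaves at least one demand point uncovered.
But {P2, P3, P6} covers everything, so the minimum is 3.

3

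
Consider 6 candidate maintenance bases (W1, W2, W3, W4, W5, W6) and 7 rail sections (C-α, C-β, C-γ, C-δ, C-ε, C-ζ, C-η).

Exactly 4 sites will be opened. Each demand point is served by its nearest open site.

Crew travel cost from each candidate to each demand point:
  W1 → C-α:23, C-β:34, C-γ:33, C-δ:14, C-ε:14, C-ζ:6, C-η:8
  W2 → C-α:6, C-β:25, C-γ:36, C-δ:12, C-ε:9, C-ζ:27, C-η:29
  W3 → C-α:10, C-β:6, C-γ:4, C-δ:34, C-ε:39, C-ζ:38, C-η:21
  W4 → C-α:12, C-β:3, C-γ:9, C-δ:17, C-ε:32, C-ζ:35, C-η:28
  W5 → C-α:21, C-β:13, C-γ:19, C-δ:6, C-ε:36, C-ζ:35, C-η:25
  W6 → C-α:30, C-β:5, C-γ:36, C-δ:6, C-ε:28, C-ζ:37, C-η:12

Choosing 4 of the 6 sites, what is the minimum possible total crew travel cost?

44

Open {W1, W2, W3, W6}.
  C-α→W2 6, C-β→W6 5, C-γ→W3 4, C-δ→W6 6, C-ε→W2 9, C-ζ→W1 6, C-η→W1 8  ⇒ total 44.
Compare {W1, W2, W3, W5}: total 45.
Compare {W1, W2, W4, W5}: total 47.
No size-4 selection does better; minimum is 44.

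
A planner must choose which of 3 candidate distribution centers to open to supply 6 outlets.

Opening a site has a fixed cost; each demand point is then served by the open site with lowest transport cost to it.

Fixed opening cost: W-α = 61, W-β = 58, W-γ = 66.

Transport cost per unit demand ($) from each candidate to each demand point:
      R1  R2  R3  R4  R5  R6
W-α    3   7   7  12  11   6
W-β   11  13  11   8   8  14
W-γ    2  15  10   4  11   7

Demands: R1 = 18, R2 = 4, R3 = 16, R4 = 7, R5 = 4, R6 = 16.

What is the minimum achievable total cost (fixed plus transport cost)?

471

Open {W-α, W-γ}: assign each demand point to its cheapest open site.
  R1→W-γ 18×2=36, R2→W-α 4×7=28, R3→W-α 16×7=112, R4→W-γ 7×4=28, R5→W-α 4×11=44, R6→W-α 16×6=96
  transport cost 344, fixed 127 → total 471.
Compare {W-α}: transport cost 418 + fixed 61 = 479.
Compare {W-α, W-β}: transport cost 378 + fixed 119 = 497.
Compare {W-γ}: transport cost 440 + fixed 66 = 506.
All other subsets cost ≥ 479. Minimum total cost: 471.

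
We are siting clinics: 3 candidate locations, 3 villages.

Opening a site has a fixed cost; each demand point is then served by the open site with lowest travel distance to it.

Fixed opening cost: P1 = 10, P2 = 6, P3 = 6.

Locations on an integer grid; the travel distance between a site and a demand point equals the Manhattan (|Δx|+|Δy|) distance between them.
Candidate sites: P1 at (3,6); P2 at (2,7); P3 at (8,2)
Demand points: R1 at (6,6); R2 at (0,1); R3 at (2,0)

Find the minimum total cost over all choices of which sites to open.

Open {P2}: assign each demand point to its cheapest open site.
  R1→P2 5, R2→P2 8, R3→P2 7
  travel distance 20, fixed 6 → total 26.
Compare {P1}: travel distance 18 + fixed 10 = 28.
Compare {P3}: travel distance 23 + fixed 6 = 29.
Compare {P2, P3}: travel distance 20 + fixed 12 = 32.
All other subsets cost ≥ 28. Minimum total cost: 26.

26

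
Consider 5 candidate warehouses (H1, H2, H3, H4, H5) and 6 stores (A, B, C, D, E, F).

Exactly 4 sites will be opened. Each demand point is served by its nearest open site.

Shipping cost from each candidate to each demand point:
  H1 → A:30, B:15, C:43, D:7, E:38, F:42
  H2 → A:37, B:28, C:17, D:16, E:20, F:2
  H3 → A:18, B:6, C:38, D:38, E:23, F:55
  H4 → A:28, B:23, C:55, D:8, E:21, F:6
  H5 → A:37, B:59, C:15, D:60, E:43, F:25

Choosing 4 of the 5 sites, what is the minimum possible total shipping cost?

Open {H1, H2, H3, H5}.
  A→H3 18, B→H3 6, C→H5 15, D→H1 7, E→H2 20, F→H2 2  ⇒ total 68.
Compare {H2, H3, H4, H5}: total 69.
Compare {H1, H2, H3, H4}: total 70.
No size-4 selection does better; minimum is 68.

68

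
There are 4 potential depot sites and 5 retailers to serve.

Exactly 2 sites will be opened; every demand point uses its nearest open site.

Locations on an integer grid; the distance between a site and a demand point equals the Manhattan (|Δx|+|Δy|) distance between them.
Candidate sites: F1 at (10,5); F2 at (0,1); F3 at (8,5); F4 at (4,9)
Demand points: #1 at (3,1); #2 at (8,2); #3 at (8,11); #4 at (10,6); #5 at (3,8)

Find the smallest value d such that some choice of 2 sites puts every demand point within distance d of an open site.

8

Open {F2, F3}.
  Farthest demand point is #5 at distance 8 (to F3); all others are ≤ 8.
With {F1, F3} the worst case is 9.
With {F1, F4} the worst case is 9.
No size-2 selection achieves below 8.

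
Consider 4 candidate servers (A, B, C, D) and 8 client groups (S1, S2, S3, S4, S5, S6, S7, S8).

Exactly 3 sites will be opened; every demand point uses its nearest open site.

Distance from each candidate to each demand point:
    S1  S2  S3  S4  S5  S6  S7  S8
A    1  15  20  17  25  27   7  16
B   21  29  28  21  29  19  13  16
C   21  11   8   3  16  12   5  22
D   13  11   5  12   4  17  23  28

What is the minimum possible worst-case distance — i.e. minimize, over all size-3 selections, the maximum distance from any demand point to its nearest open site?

Open {A, B, C}.
  Farthest demand point is S5 at distance 16 (to C); all others are ≤ 16.
With {A, C, D} the worst case is 16.
With {B, C, D} the worst case is 16.
No size-3 selection achieves below 16.

16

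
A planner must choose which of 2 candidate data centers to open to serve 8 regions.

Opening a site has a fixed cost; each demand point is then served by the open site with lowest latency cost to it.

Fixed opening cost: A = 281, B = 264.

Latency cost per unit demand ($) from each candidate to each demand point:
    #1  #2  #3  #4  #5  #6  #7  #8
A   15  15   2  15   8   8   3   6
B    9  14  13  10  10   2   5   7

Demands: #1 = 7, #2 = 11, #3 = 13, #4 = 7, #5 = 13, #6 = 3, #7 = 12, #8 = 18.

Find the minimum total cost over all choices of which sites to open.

954

Open {A}: assign each demand point to its cheapest open site.
  #1→A 7×15=105, #2→A 11×15=165, #3→A 13×2=26, #4→A 7×15=105, #5→A 13×8=104, #6→A 3×8=24, #7→A 12×3=36, #8→A 18×6=108
  latency cost 673, fixed 281 → total 954.
Compare {B}: latency cost 778 + fixed 264 = 1042.
Compare {A, B}: latency cost 567 + fixed 545 = 1112.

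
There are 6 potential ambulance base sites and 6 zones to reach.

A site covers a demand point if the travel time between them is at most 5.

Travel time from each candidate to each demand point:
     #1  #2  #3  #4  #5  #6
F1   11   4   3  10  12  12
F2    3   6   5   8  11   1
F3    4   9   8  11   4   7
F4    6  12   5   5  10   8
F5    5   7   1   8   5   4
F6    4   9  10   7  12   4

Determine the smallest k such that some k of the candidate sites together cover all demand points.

Coverage sets (demand points within 5 of each site):
  F1: {#2, #3}
  F2: {#1, #3, #6}
  F3: {#1, #5}
  F4: {#3, #4}
  F5: {#1, #3, #5, #6}
  F6: {#1, #6}
No 2 sites suffice: every size-2 union leaves at least one demand point uncovered.
But {F1, F4, F5} covers everything, so the minimum is 3.

3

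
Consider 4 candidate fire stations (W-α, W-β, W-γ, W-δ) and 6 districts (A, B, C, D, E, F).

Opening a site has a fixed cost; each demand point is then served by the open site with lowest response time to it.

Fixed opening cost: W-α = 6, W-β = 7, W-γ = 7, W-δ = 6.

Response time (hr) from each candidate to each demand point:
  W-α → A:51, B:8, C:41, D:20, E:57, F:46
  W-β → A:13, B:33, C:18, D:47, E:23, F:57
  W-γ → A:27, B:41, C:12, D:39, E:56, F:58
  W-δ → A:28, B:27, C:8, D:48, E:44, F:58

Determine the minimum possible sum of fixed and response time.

Open {W-α, W-β, W-δ}: assign each demand point to its cheapest open site.
  A→W-β 13, B→W-α 8, C→W-δ 8, D→W-α 20, E→W-β 23, F→W-α 46
  response time 118, fixed 19 → total 137.
Compare {W-α, W-β}: response time 128 + fixed 13 = 141.
Compare {W-α, W-β, W-γ}: response time 122 + fixed 20 = 142.
Compare {W-α, W-β, W-γ, W-δ}: response time 118 + fixed 26 = 144.
All other subsets cost ≥ 141. Minimum total cost: 137.

137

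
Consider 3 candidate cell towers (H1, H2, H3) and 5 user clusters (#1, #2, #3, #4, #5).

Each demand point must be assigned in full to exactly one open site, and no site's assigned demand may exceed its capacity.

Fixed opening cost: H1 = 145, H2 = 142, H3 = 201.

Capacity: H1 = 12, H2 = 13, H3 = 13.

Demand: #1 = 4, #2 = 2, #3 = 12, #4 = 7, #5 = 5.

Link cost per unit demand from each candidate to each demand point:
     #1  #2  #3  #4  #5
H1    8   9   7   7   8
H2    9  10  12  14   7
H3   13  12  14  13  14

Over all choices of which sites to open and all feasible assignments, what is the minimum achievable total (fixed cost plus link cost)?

754

Open {H1, H2, H3}; cheapest assignment that respects the capacities:
  H1 (cap 12, load 12): #3 — cost 12×7 = 84
  H2 (cap 13, load 11): #1, #2, #5 — cost 4×9 + 2×10 + 5×7 = 91
  H3 (cap 13, load 7): #4 — cost 7×13 = 91
  Shipping 266, fixed 488 → total 754.
  Any other capacity-feasible assignment to {H1, H2, H3} ships for at least 266.
Total demand is 30 and no other set of sites has combined capacity ≥ 30, so {H1, H2, H3} is the only feasible choice of open sites. Minimum: 754.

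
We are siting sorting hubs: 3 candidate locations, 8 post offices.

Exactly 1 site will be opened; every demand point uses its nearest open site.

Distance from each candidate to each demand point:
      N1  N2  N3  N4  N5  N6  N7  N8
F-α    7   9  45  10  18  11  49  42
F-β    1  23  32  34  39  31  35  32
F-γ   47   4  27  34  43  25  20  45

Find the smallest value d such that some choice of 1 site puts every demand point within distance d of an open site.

Open {F-β}.
  Farthest demand point is N5 at distance 39 (to F-β); all others are ≤ 39.
With {F-γ} the worst case is 47.
With {F-α} the worst case is 49.
No size-1 selection achieves below 39.

39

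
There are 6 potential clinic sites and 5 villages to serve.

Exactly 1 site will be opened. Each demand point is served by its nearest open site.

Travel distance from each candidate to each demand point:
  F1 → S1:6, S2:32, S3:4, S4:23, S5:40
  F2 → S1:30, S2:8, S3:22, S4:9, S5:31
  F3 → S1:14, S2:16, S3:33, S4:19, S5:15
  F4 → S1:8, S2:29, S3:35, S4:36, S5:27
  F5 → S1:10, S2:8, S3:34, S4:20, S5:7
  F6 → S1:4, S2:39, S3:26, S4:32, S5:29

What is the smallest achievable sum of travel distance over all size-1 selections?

Open {F5}.
  S1→F5 10, S2→F5 8, S3→F5 34, S4→F5 20, S5→F5 7  ⇒ total 79.
Compare {F3}: total 97.
Compare {F2}: total 100.
No size-1 selection does better; minimum is 79.

79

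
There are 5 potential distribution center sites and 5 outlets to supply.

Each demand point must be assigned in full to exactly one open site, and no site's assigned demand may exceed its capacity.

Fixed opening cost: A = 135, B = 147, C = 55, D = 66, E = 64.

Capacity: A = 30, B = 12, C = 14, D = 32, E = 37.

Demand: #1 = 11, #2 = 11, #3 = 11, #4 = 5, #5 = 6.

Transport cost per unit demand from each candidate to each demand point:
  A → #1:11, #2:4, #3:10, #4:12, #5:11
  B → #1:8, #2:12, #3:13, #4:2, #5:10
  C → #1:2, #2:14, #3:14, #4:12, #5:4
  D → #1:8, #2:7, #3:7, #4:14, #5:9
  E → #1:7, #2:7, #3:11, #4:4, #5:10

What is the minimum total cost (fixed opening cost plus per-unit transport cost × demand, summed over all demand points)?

Open {C, E}; cheapest assignment that respects the capacities:
  C (cap 14, load 11): #1 — cost 11×2 = 22
  E (cap 37, load 33): #2, #3, #4, #5 — cost 11×7 + 11×11 + 5×4 + 6×10 = 278
  Shipping 300, fixed 119 → total 419.
  Any other capacity-feasible assignment to {C, E} ships for at least 300.
Compare {D, E}: its best feasible assignment gives total 435.
Compare {C, D, E}: its best feasible assignment gives total 435.
Every other set of open sites that can feasibly serve all demand totals ≥ 435 even under its best assignment. Minimum: 419.

419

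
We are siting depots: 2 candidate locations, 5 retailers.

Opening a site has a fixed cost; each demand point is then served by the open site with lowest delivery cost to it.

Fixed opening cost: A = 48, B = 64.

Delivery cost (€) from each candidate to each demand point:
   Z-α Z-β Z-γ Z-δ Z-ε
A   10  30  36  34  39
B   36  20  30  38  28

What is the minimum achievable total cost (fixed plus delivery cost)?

197

Open {A}: assign each demand point to its cheapest open site.
  Z-α→A 10, Z-β→A 30, Z-γ→A 36, Z-δ→A 34, Z-ε→A 39
  delivery cost 149, fixed 48 → total 197.
Compare {B}: delivery cost 152 + fixed 64 = 216.
Compare {A, B}: delivery cost 122 + fixed 112 = 234.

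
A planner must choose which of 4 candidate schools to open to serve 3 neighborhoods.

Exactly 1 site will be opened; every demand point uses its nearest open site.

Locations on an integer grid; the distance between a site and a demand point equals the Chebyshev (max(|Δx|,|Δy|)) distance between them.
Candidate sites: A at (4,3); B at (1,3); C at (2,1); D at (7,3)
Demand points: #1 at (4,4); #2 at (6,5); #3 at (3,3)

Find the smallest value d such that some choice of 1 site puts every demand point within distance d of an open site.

2

Open {A}.
  Farthest demand point is #2 at distance 2 (to A); all others are ≤ 2.
With {C} the worst case is 4.
With {D} the worst case is 4.
No size-1 selection achieves below 2.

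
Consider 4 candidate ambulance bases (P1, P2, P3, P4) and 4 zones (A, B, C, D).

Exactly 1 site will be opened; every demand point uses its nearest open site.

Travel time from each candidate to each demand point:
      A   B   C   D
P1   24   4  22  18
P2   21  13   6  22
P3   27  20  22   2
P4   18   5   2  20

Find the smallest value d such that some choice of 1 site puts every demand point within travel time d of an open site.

20

Open {P4}.
  Farthest demand point is D at travel time 20 (to P4); all others are ≤ 20.
With {P2} the worst case is 22.
With {P1} the worst case is 24.
No size-1 selection achieves below 20.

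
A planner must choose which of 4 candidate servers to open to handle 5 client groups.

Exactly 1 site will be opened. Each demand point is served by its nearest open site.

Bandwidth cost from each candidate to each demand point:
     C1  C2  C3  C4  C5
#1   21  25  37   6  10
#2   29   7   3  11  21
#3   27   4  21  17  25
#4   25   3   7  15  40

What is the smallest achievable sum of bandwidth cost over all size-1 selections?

71

Open {#2}.
  C1→#2 29, C2→#2 7, C3→#2 3, C4→#2 11, C5→#2 21  ⇒ total 71.
Compare {#4}: total 90.
Compare {#3}: total 94.
No size-1 selection does better; minimum is 71.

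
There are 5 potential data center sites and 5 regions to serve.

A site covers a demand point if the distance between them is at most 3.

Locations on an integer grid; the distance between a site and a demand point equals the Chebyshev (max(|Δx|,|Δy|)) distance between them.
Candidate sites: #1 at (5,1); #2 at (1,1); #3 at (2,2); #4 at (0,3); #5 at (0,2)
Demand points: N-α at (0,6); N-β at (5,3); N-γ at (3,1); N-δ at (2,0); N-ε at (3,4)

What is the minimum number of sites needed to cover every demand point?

2

Coverage sets (demand points within 3 of each site):
  #1: {N-β, N-γ, N-δ, N-ε}
  #2: {N-γ, N-δ, N-ε}
  #3: {N-β, N-γ, N-δ, N-ε}
  #4: {N-α, N-γ, N-δ, N-ε}
  #5: {N-γ, N-δ, N-ε}
No single site covers all 5 demand points.
But {#1, #4} covers everything, so the minimum is 2.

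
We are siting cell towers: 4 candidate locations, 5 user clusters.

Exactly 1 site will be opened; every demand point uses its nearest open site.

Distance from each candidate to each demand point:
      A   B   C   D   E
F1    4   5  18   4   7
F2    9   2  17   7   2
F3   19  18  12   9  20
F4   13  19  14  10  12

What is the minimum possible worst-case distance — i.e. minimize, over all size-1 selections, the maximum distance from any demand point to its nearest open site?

17

Open {F2}.
  Farthest demand point is C at distance 17 (to F2); all others are ≤ 17.
With {F1} the worst case is 18.
With {F4} the worst case is 19.
No size-1 selection achieves below 17.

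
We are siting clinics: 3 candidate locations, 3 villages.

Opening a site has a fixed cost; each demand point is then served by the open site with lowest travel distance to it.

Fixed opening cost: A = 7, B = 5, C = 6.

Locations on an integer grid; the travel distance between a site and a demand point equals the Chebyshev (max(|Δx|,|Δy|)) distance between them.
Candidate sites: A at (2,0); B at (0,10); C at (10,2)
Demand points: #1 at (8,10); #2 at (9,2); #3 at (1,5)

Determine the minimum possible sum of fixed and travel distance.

Open {C}: assign each demand point to its cheapest open site.
  #1→C 8, #2→C 1, #3→C 9
  travel distance 18, fixed 6 → total 24.
Compare {B, C}: travel distance 14 + fixed 11 = 25.
Compare {B}: travel distance 22 + fixed 5 = 27.
Compare {A, C}: travel distance 14 + fixed 13 = 27.
All other subsets cost ≥ 25. Minimum total cost: 24.

24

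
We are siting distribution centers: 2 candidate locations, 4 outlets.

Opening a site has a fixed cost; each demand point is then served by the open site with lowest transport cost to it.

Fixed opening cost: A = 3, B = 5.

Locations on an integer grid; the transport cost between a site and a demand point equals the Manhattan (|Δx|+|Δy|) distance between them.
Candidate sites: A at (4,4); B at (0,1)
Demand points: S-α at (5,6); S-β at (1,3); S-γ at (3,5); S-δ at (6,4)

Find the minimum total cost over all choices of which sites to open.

14

Open {A}: assign each demand point to its cheapest open site.
  S-α→A 3, S-β→A 4, S-γ→A 2, S-δ→A 2
  transport cost 11, fixed 3 → total 14.
Compare {A, B}: transport cost 10 + fixed 8 = 18.
Compare {B}: transport cost 29 + fixed 5 = 34.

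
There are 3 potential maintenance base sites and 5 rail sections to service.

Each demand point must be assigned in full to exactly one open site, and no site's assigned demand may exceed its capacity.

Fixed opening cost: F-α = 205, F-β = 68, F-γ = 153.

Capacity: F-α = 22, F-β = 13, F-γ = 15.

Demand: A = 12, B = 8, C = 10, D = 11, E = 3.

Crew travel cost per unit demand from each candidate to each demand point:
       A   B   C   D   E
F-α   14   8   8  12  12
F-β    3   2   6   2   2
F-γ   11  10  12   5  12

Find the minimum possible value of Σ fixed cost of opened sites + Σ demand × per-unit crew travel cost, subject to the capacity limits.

697

Open {F-α, F-β, F-γ}; cheapest assignment that respects the capacities:
  F-α (cap 22, load 21): B, C, E — cost 8×8 + 10×8 + 3×12 = 180
  F-β (cap 13, load 12): A — cost 12×3 = 36
  F-γ (cap 15, load 11): D — cost 11×5 = 55
  Shipping 271, fixed 426 → total 697.
  Any other capacity-feasible assignment to {F-α, F-β, F-γ} ships for at least 271.
Total demand is 44 and no other set of sites has combined capacity ≥ 44, so {F-α, F-β, F-γ} is the only feasible choice of open sites. Minimum: 697.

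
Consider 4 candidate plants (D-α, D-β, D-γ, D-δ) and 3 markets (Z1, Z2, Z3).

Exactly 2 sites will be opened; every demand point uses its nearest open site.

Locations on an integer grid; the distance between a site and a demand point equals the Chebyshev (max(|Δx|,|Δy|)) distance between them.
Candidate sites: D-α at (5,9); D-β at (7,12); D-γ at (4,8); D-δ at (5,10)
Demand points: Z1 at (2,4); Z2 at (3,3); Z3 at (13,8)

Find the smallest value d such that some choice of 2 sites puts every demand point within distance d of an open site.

6

Open {D-α, D-β}.
  Farthest demand point is Z2 at distance 6 (to D-α); all others are ≤ 6.
With {D-β, D-γ} the worst case is 6.
With {D-β, D-δ} the worst case is 7.
No size-2 selection achieves below 6.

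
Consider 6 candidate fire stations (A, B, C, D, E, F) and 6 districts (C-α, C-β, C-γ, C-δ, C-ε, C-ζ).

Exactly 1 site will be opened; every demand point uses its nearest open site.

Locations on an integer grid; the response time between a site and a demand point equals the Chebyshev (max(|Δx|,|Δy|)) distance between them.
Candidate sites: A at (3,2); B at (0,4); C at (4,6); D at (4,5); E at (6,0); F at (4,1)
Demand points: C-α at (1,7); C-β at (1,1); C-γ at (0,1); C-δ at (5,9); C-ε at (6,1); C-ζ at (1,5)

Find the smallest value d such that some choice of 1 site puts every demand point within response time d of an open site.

Open {D}.
  Farthest demand point is C-β at response time 4 (to D); all others are ≤ 4.
With {C} the worst case is 5.
With {B} the worst case is 6.
No size-1 selection achieves below 4.

4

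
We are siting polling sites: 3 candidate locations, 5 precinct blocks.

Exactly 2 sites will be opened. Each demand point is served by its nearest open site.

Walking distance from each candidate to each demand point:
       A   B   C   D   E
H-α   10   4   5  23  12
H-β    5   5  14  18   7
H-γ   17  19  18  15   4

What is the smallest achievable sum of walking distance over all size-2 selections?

38

Open {H-α, H-γ}.
  A→H-α 10, B→H-α 4, C→H-α 5, D→H-γ 15, E→H-γ 4  ⇒ total 38.
Compare {H-α, H-β}: total 39.
Compare {H-β, H-γ}: total 43.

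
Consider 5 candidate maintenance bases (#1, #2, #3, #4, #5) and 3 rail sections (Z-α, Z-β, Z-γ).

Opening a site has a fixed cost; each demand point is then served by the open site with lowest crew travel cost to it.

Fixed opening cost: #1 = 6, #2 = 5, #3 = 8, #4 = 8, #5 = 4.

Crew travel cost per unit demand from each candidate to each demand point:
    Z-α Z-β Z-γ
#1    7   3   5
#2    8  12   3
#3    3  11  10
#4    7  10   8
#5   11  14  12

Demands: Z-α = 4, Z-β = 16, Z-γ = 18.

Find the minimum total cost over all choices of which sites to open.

Open {#1, #2, #3}: assign each demand point to its cheapest open site.
  Z-α→#3 4×3=12, Z-β→#1 16×3=48, Z-γ→#2 18×3=54
  crew travel cost 114, fixed 19 → total 133.
Compare {#1, #2, #3, #5}: crew travel cost 114 + fixed 23 = 137.
Compare {#1, #2}: crew travel cost 130 + fixed 11 = 141.
Compare {#1, #2, #3, #4}: crew travel cost 114 + fixed 27 = 141.
All other subsets cost ≥ 137. Minimum total cost: 133.

133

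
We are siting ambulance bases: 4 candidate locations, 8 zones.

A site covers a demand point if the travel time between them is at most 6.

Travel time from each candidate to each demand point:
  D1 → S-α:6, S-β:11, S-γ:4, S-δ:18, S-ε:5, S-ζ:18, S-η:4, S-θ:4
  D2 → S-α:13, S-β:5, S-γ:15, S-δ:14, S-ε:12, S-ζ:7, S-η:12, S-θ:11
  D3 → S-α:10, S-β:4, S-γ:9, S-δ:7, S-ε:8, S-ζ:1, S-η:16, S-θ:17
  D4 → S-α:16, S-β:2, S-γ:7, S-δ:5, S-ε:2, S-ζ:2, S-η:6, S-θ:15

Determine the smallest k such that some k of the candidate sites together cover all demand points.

Coverage sets (demand points within 6 of each site):
  D1: {S-α, S-γ, S-ε, S-η, S-θ}
  D2: {S-β}
  D3: {S-β, S-ζ}
  D4: {S-β, S-δ, S-ε, S-ζ, S-η}
No single site covers all 8 demand points.
But {D1, D4} covers everything, so the minimum is 2.

2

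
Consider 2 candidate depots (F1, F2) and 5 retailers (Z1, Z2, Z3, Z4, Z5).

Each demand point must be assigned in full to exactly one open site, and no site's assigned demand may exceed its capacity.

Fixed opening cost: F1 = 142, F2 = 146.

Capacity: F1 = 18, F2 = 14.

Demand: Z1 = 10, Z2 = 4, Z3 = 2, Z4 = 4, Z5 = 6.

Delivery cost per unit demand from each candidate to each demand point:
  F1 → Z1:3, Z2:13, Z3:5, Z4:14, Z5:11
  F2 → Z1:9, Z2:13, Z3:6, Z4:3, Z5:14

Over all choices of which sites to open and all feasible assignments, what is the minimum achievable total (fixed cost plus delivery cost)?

Open {F1, F2}; cheapest assignment that respects the capacities:
  F1 (cap 18, load 18): Z1, Z3, Z5 — cost 10×3 + 2×5 + 6×11 = 106
  F2 (cap 14, load 8): Z2, Z4 — cost 4×13 + 4×3 = 64
  Shipping 170, fixed 288 → total 458.
  Any other capacity-feasible assignment to {F1, F2} ships for at least 170.
Total demand is 26 and no other set of sites has combined capacity ≥ 26, so {F1, F2} is the only feasible choice of open sites. Minimum: 458.

458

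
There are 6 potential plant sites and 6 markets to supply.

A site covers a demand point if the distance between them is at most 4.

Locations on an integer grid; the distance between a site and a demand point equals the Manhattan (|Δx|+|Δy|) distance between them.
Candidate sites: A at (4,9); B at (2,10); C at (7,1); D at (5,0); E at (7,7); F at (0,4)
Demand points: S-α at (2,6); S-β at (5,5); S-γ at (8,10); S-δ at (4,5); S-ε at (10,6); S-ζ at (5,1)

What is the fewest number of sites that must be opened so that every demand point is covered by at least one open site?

4

Coverage sets (demand points within 4 of each site):
  A: {S-δ}
  B: {S-α}
  C: {S-ζ}
  D: {S-ζ}
  E: {S-β, S-γ, S-ε}
  F: {S-α}
No 3 sites suffice: every size-3 union leaves at least one demand point uncovered.
But {A, B, C, E} covers everything, so the minimum is 4.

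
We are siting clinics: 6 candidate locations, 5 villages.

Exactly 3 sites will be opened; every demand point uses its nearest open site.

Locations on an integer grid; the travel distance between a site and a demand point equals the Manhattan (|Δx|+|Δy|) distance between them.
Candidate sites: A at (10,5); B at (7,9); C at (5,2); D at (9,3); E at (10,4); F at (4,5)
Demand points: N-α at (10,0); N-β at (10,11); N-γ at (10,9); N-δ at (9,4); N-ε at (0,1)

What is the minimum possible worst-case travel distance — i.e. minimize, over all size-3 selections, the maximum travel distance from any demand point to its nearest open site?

Open {A, B, C}.
  Farthest demand point is N-ε at travel distance 6 (to C); all others are ≤ 6.
With {A, C, D} the worst case is 6.
With {A, C, E} the worst case is 6.
No size-3 selection achieves below 6.

6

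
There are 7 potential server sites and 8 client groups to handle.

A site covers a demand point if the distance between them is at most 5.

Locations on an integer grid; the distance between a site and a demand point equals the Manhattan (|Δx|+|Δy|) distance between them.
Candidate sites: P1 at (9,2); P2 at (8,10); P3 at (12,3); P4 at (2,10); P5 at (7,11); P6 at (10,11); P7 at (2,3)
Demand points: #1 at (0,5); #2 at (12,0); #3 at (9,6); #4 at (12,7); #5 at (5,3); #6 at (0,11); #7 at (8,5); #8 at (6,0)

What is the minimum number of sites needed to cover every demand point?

Coverage sets (demand points within 5 of each site):
  P1: {#2, #3, #5, #7, #8}
  P2: {#3, #7}
  P3: {#2, #4}
  P4: {#6}
  P5: {}
  P6: {}
  P7: {#1, #5}
No 3 sites suffice: every size-3 union leaves at least one demand point uncovered.
But {P1, P3, P4, P7} covers everything, so the minimum is 4.

4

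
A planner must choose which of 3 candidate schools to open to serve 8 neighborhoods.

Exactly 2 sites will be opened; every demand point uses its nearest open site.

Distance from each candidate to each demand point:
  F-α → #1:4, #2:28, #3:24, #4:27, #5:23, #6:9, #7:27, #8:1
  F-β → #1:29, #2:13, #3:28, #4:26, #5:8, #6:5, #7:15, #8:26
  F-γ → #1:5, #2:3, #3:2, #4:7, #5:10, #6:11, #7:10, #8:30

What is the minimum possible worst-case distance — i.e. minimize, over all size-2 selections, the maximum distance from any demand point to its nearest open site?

Open {F-α, F-γ}.
  Farthest demand point is #5 at distance 10 (to F-γ); all others are ≤ 10.
With {F-α, F-β} the worst case is 26.
With {F-β, F-γ} the worst case is 26.
No size-2 selection achieves below 10.

10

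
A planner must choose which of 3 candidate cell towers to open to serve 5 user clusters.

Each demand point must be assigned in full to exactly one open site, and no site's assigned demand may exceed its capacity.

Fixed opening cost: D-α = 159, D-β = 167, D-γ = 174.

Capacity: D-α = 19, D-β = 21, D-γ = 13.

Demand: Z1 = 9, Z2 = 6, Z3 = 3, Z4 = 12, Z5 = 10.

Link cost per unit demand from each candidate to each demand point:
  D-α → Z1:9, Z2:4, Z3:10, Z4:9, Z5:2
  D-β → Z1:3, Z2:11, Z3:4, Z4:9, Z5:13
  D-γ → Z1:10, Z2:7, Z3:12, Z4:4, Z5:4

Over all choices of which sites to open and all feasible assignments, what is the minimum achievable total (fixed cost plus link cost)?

Open {D-α, D-β}; cheapest assignment that respects the capacities:
  D-α (cap 19, load 19): Z2, Z3, Z5 — cost 6×4 + 3×10 + 10×2 = 74
  D-β (cap 21, load 21): Z1, Z4 — cost 9×3 + 12×9 = 135
  Shipping 209, fixed 326 → total 535.
  Any other capacity-feasible assignment to {D-α, D-β} ships for at least 209.
Compare {D-α, D-β, D-γ}: its best feasible assignment gives total 631.
Every other set of open sites that can feasibly serve all demand totals ≥ 631 even under its best assignment. Minimum: 535.

535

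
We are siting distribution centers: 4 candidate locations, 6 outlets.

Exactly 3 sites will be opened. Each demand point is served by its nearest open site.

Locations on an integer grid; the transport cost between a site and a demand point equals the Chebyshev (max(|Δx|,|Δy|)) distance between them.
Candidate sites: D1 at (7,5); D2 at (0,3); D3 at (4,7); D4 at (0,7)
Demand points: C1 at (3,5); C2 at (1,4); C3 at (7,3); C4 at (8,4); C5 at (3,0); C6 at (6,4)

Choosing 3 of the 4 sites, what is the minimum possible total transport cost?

10

Open {D1, D2, D3}.
  C1→D3 2, C2→D2 1, C3→D1 2, C4→D1 1, C5→D2 3, C6→D1 1  ⇒ total 10.
Compare {D1, D2, D4}: total 11.
Compare {D1, D3, D4}: total 14.
No size-3 selection does better; minimum is 10.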